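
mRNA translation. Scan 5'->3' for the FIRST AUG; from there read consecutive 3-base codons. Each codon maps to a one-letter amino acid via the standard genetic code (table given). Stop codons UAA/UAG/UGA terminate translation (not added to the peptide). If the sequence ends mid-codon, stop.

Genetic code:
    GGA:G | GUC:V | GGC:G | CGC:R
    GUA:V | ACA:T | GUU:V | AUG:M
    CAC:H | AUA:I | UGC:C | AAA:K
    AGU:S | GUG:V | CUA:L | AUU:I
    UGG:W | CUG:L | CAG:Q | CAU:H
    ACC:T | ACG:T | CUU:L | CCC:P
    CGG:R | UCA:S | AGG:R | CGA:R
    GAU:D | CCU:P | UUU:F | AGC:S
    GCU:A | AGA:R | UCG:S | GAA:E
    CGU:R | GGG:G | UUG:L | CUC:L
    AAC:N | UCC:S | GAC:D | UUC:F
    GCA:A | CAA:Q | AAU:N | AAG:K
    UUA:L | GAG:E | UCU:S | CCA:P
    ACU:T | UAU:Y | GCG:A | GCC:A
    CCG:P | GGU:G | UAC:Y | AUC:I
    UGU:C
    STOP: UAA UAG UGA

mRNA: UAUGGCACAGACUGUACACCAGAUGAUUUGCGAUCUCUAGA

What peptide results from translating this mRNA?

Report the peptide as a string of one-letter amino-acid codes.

Answer: MAQTVHQMICDL

Derivation:
start AUG at pos 1
pos 1: AUG -> M; peptide=M
pos 4: GCA -> A; peptide=MA
pos 7: CAG -> Q; peptide=MAQ
pos 10: ACU -> T; peptide=MAQT
pos 13: GUA -> V; peptide=MAQTV
pos 16: CAC -> H; peptide=MAQTVH
pos 19: CAG -> Q; peptide=MAQTVHQ
pos 22: AUG -> M; peptide=MAQTVHQM
pos 25: AUU -> I; peptide=MAQTVHQMI
pos 28: UGC -> C; peptide=MAQTVHQMIC
pos 31: GAU -> D; peptide=MAQTVHQMICD
pos 34: CUC -> L; peptide=MAQTVHQMICDL
pos 37: UAG -> STOP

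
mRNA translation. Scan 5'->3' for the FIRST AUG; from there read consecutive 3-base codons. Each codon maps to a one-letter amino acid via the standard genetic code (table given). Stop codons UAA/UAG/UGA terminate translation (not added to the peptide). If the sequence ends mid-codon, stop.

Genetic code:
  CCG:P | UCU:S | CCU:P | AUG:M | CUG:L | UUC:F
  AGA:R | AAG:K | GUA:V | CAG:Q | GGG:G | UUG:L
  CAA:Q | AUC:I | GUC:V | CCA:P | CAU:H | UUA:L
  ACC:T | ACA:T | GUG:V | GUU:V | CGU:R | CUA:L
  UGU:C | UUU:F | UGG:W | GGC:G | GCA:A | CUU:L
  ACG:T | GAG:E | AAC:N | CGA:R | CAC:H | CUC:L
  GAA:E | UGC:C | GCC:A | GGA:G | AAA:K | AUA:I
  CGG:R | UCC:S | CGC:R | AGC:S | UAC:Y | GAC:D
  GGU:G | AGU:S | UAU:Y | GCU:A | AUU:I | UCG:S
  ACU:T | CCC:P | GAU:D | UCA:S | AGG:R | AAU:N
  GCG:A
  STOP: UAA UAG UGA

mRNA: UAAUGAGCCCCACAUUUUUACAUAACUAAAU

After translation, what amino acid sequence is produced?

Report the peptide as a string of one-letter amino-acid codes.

Answer: MSPTFLHN

Derivation:
start AUG at pos 2
pos 2: AUG -> M; peptide=M
pos 5: AGC -> S; peptide=MS
pos 8: CCC -> P; peptide=MSP
pos 11: ACA -> T; peptide=MSPT
pos 14: UUU -> F; peptide=MSPTF
pos 17: UUA -> L; peptide=MSPTFL
pos 20: CAU -> H; peptide=MSPTFLH
pos 23: AAC -> N; peptide=MSPTFLHN
pos 26: UAA -> STOP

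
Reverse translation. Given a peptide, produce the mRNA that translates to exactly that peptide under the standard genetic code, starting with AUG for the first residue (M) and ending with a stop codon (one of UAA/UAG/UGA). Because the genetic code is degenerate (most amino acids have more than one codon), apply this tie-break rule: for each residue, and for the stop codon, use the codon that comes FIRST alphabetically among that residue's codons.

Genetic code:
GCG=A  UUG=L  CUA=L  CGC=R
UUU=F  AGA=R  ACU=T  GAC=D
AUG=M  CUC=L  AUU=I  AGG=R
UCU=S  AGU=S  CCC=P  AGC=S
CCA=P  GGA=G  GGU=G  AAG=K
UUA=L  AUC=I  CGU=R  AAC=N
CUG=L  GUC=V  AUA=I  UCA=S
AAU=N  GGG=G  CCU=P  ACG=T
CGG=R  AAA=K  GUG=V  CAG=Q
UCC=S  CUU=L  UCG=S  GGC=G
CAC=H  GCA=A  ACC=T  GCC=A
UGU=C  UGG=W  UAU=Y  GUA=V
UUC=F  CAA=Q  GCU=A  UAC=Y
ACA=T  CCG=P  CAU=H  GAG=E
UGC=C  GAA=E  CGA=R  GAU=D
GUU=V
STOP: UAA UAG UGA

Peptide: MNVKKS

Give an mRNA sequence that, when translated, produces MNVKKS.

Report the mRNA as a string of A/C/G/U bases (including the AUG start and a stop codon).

Answer: mRNA: AUGAACGUAAAAAAAAGCUAA

Derivation:
residue 1: M -> AUG (start codon)
residue 2: N codons sorted = AAC,AAU -> pick first = AAC
residue 3: V codons sorted = GUA,GUC,GUG,GUU -> pick first = GUA
residue 4: K codons sorted = AAA,AAG -> pick first = AAA
residue 5: K codons sorted = AAA,AAG -> pick first = AAA
residue 6: S codons sorted = AGC,AGU,UCA,UCC,UCG,UCU -> pick first = AGC
terminator: stop codons sorted = UAA,UAG,UGA -> pick first = UAA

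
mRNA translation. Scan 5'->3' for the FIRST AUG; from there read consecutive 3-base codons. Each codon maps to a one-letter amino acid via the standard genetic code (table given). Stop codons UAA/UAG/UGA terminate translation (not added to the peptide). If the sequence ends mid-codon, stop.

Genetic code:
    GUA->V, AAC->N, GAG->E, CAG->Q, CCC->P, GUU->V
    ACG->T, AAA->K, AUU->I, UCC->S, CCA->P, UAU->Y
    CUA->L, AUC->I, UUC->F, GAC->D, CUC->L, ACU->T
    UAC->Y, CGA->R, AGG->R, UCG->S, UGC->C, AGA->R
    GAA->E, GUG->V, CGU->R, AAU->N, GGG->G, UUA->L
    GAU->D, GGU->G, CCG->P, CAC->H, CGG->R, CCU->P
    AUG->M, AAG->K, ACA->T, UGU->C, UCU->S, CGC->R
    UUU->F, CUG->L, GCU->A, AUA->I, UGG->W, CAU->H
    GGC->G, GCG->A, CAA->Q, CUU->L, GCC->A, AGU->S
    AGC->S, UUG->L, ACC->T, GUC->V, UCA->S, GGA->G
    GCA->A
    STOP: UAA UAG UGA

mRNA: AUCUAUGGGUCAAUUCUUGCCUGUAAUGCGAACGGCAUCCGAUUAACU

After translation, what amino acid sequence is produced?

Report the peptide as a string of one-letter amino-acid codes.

Answer: MGQFLPVMRTASD

Derivation:
start AUG at pos 4
pos 4: AUG -> M; peptide=M
pos 7: GGU -> G; peptide=MG
pos 10: CAA -> Q; peptide=MGQ
pos 13: UUC -> F; peptide=MGQF
pos 16: UUG -> L; peptide=MGQFL
pos 19: CCU -> P; peptide=MGQFLP
pos 22: GUA -> V; peptide=MGQFLPV
pos 25: AUG -> M; peptide=MGQFLPVM
pos 28: CGA -> R; peptide=MGQFLPVMR
pos 31: ACG -> T; peptide=MGQFLPVMRT
pos 34: GCA -> A; peptide=MGQFLPVMRTA
pos 37: UCC -> S; peptide=MGQFLPVMRTAS
pos 40: GAU -> D; peptide=MGQFLPVMRTASD
pos 43: UAA -> STOP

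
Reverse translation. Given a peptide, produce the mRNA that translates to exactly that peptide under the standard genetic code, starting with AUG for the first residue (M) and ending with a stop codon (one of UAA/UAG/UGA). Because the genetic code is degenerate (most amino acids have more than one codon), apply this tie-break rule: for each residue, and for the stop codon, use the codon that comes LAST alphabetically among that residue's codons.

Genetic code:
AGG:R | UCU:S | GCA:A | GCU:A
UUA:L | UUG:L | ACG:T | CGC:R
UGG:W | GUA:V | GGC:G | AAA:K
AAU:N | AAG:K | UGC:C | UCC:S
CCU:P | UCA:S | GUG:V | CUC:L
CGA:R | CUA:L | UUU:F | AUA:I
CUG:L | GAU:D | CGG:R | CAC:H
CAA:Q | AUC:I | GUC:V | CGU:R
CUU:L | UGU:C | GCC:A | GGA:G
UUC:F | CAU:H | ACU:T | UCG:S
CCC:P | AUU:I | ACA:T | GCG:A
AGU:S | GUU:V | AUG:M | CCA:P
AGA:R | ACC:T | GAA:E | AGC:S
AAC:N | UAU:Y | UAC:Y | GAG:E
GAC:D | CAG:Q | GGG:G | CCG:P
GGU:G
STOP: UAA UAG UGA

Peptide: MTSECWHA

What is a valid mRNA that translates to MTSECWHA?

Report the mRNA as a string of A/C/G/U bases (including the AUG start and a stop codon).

residue 1: M -> AUG (start codon)
residue 2: T codons sorted = ACA,ACC,ACG,ACU -> pick last = ACU
residue 3: S codons sorted = AGC,AGU,UCA,UCC,UCG,UCU -> pick last = UCU
residue 4: E codons sorted = GAA,GAG -> pick last = GAG
residue 5: C codons sorted = UGC,UGU -> pick last = UGU
residue 6: W -> UGG (only codon)
residue 7: H codons sorted = CAC,CAU -> pick last = CAU
residue 8: A codons sorted = GCA,GCC,GCG,GCU -> pick last = GCU
terminator: stop codons sorted = UAA,UAG,UGA -> pick last = UGA

Answer: mRNA: AUGACUUCUGAGUGUUGGCAUGCUUGA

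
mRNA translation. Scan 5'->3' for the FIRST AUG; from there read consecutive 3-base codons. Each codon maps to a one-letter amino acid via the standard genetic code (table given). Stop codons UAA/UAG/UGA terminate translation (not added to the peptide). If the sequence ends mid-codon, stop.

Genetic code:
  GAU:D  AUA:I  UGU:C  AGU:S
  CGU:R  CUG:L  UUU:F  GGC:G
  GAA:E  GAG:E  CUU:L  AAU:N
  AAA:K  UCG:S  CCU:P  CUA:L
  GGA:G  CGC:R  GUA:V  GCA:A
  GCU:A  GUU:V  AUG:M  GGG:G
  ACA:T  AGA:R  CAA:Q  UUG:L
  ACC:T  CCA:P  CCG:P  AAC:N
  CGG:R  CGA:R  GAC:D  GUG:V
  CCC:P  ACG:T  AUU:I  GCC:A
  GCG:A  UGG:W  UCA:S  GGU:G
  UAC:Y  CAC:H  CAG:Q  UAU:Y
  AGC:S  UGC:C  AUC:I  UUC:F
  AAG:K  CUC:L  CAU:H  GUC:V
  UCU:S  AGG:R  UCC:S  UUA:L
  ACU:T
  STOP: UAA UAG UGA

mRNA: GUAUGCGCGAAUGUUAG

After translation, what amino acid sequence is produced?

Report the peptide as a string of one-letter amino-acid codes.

start AUG at pos 2
pos 2: AUG -> M; peptide=M
pos 5: CGC -> R; peptide=MR
pos 8: GAA -> E; peptide=MRE
pos 11: UGU -> C; peptide=MREC
pos 14: UAG -> STOP

Answer: MREC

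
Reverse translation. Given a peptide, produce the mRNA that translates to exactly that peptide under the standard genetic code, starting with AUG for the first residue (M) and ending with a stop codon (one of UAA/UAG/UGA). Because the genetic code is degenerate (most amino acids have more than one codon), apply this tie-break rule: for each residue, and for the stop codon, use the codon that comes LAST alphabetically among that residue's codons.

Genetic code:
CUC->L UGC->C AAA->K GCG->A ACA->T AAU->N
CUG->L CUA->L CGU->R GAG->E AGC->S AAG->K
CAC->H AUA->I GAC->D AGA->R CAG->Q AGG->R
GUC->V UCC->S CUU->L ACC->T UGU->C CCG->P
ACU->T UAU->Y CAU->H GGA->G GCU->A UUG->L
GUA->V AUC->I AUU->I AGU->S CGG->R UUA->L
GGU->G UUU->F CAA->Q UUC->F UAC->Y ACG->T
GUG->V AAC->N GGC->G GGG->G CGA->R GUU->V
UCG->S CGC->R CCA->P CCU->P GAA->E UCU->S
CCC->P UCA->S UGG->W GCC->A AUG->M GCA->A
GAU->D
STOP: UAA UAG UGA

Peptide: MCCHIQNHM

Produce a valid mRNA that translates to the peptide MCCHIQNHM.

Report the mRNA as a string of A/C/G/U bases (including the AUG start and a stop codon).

residue 1: M -> AUG (start codon)
residue 2: C codons sorted = UGC,UGU -> pick last = UGU
residue 3: C codons sorted = UGC,UGU -> pick last = UGU
residue 4: H codons sorted = CAC,CAU -> pick last = CAU
residue 5: I codons sorted = AUA,AUC,AUU -> pick last = AUU
residue 6: Q codons sorted = CAA,CAG -> pick last = CAG
residue 7: N codons sorted = AAC,AAU -> pick last = AAU
residue 8: H codons sorted = CAC,CAU -> pick last = CAU
residue 9: M -> AUG (only codon)
terminator: stop codons sorted = UAA,UAG,UGA -> pick last = UGA

Answer: mRNA: AUGUGUUGUCAUAUUCAGAAUCAUAUGUGA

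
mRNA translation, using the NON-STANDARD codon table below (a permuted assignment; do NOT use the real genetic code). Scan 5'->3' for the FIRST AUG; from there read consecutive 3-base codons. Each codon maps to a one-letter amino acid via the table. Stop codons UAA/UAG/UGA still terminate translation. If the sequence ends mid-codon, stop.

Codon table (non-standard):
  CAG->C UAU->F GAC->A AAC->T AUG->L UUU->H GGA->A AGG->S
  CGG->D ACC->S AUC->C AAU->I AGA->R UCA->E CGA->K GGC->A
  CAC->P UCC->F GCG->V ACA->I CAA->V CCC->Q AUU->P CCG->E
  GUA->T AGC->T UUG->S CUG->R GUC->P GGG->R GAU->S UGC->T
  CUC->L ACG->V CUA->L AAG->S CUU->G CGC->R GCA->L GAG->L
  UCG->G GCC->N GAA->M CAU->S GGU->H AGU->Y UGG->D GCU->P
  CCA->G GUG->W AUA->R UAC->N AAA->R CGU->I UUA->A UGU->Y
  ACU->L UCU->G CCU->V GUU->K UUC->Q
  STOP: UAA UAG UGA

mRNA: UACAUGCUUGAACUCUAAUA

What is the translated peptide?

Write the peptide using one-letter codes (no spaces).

start AUG at pos 3
pos 3: AUG -> L; peptide=L
pos 6: CUU -> G; peptide=LG
pos 9: GAA -> M; peptide=LGM
pos 12: CUC -> L; peptide=LGML
pos 15: UAA -> STOP

Answer: LGML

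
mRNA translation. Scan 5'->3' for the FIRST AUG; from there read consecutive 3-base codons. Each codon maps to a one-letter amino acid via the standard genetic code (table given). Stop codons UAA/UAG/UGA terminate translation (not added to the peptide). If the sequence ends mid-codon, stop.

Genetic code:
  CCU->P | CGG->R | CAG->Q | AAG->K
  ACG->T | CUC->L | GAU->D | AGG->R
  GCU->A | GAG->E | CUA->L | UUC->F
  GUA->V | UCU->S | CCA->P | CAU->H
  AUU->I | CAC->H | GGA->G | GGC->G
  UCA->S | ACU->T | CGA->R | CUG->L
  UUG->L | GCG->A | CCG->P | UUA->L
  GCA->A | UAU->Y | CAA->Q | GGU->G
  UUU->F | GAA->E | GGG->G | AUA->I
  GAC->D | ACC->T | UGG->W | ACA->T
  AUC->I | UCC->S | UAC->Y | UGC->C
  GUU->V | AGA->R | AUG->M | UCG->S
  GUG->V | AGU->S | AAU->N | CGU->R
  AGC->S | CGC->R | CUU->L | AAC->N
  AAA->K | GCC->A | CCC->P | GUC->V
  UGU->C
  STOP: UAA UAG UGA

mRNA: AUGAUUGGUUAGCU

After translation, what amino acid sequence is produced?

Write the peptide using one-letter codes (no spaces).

start AUG at pos 0
pos 0: AUG -> M; peptide=M
pos 3: AUU -> I; peptide=MI
pos 6: GGU -> G; peptide=MIG
pos 9: UAG -> STOP

Answer: MIG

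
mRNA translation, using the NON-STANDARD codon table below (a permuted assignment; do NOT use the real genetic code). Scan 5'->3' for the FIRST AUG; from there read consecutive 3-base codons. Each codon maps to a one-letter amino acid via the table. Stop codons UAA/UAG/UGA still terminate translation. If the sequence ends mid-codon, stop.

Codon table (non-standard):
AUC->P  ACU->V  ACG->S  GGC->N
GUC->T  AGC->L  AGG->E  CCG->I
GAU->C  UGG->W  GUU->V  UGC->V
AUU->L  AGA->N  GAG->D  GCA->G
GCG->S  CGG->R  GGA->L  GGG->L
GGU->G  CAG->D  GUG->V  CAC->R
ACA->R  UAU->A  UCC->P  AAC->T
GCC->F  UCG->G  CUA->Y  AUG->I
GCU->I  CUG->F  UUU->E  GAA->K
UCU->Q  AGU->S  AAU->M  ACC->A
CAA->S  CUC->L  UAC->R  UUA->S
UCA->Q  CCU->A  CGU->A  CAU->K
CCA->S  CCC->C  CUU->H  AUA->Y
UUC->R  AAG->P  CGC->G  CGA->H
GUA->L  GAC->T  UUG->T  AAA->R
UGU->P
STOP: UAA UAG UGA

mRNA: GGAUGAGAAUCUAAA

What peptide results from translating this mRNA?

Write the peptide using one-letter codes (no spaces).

Answer: INP

Derivation:
start AUG at pos 2
pos 2: AUG -> I; peptide=I
pos 5: AGA -> N; peptide=IN
pos 8: AUC -> P; peptide=INP
pos 11: UAA -> STOP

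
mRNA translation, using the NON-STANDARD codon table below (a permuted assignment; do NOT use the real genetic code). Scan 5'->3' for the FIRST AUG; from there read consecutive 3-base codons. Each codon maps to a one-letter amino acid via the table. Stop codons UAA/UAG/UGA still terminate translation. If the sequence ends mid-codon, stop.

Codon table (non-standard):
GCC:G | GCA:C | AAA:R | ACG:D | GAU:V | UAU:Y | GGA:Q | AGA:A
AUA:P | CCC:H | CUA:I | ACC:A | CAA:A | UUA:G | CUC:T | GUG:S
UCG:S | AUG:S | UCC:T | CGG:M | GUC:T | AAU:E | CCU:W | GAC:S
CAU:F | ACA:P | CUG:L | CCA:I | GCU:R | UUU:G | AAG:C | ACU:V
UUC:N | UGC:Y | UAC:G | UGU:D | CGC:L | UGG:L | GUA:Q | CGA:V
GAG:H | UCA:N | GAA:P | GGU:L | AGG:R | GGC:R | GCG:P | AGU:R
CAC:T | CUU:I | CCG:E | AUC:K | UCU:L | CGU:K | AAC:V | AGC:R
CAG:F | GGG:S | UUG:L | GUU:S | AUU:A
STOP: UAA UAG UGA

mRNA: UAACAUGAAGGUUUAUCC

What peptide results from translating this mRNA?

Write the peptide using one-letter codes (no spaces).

start AUG at pos 4
pos 4: AUG -> S; peptide=S
pos 7: AAG -> C; peptide=SC
pos 10: GUU -> S; peptide=SCS
pos 13: UAU -> Y; peptide=SCSY
pos 16: only 2 nt remain (<3), stop (end of mRNA)

Answer: SCSY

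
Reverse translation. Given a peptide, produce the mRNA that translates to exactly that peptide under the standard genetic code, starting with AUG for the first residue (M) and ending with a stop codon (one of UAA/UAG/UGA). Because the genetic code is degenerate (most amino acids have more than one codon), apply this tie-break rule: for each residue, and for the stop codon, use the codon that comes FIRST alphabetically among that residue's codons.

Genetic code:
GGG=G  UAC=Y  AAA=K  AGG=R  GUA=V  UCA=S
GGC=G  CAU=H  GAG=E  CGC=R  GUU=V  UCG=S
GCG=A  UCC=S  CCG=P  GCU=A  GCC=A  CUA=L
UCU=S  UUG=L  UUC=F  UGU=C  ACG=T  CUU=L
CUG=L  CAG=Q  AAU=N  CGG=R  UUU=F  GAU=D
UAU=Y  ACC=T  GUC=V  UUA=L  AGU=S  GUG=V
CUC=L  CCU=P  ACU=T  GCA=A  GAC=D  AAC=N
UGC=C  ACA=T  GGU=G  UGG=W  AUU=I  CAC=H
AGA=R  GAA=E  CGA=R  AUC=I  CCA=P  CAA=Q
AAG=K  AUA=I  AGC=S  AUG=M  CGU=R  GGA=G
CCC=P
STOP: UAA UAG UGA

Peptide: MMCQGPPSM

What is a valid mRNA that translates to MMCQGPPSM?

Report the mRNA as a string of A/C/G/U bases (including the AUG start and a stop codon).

residue 1: M -> AUG (start codon)
residue 2: M -> AUG (only codon)
residue 3: C codons sorted = UGC,UGU -> pick first = UGC
residue 4: Q codons sorted = CAA,CAG -> pick first = CAA
residue 5: G codons sorted = GGA,GGC,GGG,GGU -> pick first = GGA
residue 6: P codons sorted = CCA,CCC,CCG,CCU -> pick first = CCA
residue 7: P codons sorted = CCA,CCC,CCG,CCU -> pick first = CCA
residue 8: S codons sorted = AGC,AGU,UCA,UCC,UCG,UCU -> pick first = AGC
residue 9: M -> AUG (only codon)
terminator: stop codons sorted = UAA,UAG,UGA -> pick first = UAA

Answer: mRNA: AUGAUGUGCCAAGGACCACCAAGCAUGUAA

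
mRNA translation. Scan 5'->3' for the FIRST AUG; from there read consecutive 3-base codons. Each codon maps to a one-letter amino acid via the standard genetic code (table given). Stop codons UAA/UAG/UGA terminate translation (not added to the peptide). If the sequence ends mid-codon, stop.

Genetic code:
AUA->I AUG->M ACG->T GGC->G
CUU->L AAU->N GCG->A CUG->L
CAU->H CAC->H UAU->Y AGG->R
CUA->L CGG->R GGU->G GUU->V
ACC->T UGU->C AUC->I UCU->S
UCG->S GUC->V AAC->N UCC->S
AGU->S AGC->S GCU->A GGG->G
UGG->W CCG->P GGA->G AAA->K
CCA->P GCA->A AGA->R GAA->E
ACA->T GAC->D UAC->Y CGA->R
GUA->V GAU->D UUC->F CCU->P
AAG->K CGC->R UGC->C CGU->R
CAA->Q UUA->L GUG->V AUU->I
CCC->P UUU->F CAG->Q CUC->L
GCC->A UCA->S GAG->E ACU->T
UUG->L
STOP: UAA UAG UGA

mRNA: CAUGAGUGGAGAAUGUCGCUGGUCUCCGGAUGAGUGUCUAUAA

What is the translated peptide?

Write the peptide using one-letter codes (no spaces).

Answer: MSGECRWSPDECL

Derivation:
start AUG at pos 1
pos 1: AUG -> M; peptide=M
pos 4: AGU -> S; peptide=MS
pos 7: GGA -> G; peptide=MSG
pos 10: GAA -> E; peptide=MSGE
pos 13: UGU -> C; peptide=MSGEC
pos 16: CGC -> R; peptide=MSGECR
pos 19: UGG -> W; peptide=MSGECRW
pos 22: UCU -> S; peptide=MSGECRWS
pos 25: CCG -> P; peptide=MSGECRWSP
pos 28: GAU -> D; peptide=MSGECRWSPD
pos 31: GAG -> E; peptide=MSGECRWSPDE
pos 34: UGU -> C; peptide=MSGECRWSPDEC
pos 37: CUA -> L; peptide=MSGECRWSPDECL
pos 40: UAA -> STOP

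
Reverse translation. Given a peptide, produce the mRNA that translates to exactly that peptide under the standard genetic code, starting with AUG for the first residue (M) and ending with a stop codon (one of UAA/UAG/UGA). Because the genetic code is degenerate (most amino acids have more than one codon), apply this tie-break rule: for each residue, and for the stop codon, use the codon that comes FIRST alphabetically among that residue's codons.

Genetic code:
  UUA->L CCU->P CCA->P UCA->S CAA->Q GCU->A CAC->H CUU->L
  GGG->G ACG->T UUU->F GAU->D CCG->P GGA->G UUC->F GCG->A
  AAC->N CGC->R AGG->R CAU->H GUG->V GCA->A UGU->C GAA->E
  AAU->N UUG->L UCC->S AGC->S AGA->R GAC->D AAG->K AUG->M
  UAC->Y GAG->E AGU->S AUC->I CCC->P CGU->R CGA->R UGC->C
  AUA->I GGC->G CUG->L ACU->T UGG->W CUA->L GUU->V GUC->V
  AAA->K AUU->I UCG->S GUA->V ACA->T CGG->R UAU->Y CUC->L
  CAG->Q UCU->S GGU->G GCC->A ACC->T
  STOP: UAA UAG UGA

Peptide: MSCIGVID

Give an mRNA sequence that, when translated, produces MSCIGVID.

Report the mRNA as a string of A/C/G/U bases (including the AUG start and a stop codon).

residue 1: M -> AUG (start codon)
residue 2: S codons sorted = AGC,AGU,UCA,UCC,UCG,UCU -> pick first = AGC
residue 3: C codons sorted = UGC,UGU -> pick first = UGC
residue 4: I codons sorted = AUA,AUC,AUU -> pick first = AUA
residue 5: G codons sorted = GGA,GGC,GGG,GGU -> pick first = GGA
residue 6: V codons sorted = GUA,GUC,GUG,GUU -> pick first = GUA
residue 7: I codons sorted = AUA,AUC,AUU -> pick first = AUA
residue 8: D codons sorted = GAC,GAU -> pick first = GAC
terminator: stop codons sorted = UAA,UAG,UGA -> pick first = UAA

Answer: mRNA: AUGAGCUGCAUAGGAGUAAUAGACUAA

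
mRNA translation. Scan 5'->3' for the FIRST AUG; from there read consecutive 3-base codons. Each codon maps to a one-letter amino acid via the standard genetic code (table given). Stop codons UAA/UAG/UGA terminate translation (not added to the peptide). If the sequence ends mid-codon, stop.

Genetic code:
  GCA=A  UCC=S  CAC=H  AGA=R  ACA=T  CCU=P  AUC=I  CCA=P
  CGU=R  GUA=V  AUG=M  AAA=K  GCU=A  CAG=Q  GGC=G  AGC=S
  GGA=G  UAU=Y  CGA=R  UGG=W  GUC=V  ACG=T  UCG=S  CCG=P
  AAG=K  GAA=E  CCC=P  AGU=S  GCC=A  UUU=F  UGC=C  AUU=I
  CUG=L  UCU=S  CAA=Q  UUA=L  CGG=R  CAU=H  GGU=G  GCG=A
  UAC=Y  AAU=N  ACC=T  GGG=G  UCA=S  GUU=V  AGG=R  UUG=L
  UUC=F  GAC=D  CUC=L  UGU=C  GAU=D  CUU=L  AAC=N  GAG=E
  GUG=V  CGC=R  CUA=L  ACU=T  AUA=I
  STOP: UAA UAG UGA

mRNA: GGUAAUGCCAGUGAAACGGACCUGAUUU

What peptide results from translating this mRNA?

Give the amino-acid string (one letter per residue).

start AUG at pos 4
pos 4: AUG -> M; peptide=M
pos 7: CCA -> P; peptide=MP
pos 10: GUG -> V; peptide=MPV
pos 13: AAA -> K; peptide=MPVK
pos 16: CGG -> R; peptide=MPVKR
pos 19: ACC -> T; peptide=MPVKRT
pos 22: UGA -> STOP

Answer: MPVKRT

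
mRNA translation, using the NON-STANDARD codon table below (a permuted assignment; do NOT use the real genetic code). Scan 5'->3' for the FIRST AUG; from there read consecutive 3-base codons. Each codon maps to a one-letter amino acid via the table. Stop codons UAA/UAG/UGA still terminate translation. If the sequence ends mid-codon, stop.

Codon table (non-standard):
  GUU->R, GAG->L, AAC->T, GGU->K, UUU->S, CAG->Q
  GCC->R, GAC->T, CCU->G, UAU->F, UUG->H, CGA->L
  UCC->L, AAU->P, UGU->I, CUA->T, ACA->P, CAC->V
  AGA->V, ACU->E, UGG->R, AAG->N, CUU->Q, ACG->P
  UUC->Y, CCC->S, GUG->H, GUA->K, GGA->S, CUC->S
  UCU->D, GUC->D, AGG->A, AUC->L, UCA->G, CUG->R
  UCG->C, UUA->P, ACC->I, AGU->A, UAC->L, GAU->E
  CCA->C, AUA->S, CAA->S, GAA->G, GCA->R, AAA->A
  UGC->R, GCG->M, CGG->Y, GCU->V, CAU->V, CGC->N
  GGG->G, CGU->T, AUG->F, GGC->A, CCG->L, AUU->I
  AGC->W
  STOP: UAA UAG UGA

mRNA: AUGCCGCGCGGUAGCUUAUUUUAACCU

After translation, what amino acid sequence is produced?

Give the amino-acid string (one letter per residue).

Answer: FLNKWPS

Derivation:
start AUG at pos 0
pos 0: AUG -> F; peptide=F
pos 3: CCG -> L; peptide=FL
pos 6: CGC -> N; peptide=FLN
pos 9: GGU -> K; peptide=FLNK
pos 12: AGC -> W; peptide=FLNKW
pos 15: UUA -> P; peptide=FLNKWP
pos 18: UUU -> S; peptide=FLNKWPS
pos 21: UAA -> STOP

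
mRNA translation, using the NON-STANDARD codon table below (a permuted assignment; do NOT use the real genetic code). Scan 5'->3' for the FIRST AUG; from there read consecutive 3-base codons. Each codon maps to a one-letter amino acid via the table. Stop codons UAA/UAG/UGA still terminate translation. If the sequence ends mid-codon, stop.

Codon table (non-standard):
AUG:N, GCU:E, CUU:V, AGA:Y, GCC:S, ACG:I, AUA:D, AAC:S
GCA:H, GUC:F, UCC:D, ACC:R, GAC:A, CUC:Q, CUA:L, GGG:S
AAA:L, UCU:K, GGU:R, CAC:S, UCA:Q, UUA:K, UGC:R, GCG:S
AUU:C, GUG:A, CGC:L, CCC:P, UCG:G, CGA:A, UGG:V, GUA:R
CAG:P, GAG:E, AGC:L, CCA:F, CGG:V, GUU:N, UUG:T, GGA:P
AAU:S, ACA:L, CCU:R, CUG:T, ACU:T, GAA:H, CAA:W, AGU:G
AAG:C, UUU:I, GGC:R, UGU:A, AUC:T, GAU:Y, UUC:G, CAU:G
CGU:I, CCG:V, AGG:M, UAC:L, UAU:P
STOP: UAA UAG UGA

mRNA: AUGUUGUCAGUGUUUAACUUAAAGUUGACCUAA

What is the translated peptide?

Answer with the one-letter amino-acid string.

start AUG at pos 0
pos 0: AUG -> N; peptide=N
pos 3: UUG -> T; peptide=NT
pos 6: UCA -> Q; peptide=NTQ
pos 9: GUG -> A; peptide=NTQA
pos 12: UUU -> I; peptide=NTQAI
pos 15: AAC -> S; peptide=NTQAIS
pos 18: UUA -> K; peptide=NTQAISK
pos 21: AAG -> C; peptide=NTQAISKC
pos 24: UUG -> T; peptide=NTQAISKCT
pos 27: ACC -> R; peptide=NTQAISKCTR
pos 30: UAA -> STOP

Answer: NTQAISKCTR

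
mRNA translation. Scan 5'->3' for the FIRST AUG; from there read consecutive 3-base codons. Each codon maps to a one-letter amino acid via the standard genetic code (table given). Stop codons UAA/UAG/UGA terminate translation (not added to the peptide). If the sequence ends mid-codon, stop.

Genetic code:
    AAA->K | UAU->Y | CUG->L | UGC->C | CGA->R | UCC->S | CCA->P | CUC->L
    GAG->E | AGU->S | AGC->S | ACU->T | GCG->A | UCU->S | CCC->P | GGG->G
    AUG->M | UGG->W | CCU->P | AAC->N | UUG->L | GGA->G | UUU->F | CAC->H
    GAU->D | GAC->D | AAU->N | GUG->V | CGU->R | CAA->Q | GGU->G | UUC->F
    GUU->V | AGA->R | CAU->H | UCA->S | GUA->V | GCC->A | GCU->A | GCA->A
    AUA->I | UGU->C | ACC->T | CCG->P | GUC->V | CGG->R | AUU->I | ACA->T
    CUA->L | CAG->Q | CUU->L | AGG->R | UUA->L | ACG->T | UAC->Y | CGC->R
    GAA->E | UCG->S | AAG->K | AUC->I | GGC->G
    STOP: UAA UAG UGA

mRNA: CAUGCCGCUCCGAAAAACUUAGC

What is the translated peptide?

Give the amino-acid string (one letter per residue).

start AUG at pos 1
pos 1: AUG -> M; peptide=M
pos 4: CCG -> P; peptide=MP
pos 7: CUC -> L; peptide=MPL
pos 10: CGA -> R; peptide=MPLR
pos 13: AAA -> K; peptide=MPLRK
pos 16: ACU -> T; peptide=MPLRKT
pos 19: UAG -> STOP

Answer: MPLRKT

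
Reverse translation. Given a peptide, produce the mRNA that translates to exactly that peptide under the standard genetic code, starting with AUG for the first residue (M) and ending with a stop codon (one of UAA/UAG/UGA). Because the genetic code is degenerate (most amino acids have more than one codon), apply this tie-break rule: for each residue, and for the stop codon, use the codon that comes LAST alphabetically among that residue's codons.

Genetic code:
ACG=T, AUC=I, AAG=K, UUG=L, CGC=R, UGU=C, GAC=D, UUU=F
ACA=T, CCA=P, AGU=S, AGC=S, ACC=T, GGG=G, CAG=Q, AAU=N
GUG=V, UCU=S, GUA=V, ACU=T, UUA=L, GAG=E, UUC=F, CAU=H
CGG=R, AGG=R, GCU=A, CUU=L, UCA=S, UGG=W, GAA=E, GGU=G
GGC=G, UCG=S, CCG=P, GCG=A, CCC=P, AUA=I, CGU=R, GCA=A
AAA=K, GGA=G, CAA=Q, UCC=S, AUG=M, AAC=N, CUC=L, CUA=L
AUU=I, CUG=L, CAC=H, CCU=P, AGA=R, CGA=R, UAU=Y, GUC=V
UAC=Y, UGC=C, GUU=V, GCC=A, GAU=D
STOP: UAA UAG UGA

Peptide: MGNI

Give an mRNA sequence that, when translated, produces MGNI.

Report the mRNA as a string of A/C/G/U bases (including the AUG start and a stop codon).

residue 1: M -> AUG (start codon)
residue 2: G codons sorted = GGA,GGC,GGG,GGU -> pick last = GGU
residue 3: N codons sorted = AAC,AAU -> pick last = AAU
residue 4: I codons sorted = AUA,AUC,AUU -> pick last = AUU
terminator: stop codons sorted = UAA,UAG,UGA -> pick last = UGA

Answer: mRNA: AUGGGUAAUAUUUGA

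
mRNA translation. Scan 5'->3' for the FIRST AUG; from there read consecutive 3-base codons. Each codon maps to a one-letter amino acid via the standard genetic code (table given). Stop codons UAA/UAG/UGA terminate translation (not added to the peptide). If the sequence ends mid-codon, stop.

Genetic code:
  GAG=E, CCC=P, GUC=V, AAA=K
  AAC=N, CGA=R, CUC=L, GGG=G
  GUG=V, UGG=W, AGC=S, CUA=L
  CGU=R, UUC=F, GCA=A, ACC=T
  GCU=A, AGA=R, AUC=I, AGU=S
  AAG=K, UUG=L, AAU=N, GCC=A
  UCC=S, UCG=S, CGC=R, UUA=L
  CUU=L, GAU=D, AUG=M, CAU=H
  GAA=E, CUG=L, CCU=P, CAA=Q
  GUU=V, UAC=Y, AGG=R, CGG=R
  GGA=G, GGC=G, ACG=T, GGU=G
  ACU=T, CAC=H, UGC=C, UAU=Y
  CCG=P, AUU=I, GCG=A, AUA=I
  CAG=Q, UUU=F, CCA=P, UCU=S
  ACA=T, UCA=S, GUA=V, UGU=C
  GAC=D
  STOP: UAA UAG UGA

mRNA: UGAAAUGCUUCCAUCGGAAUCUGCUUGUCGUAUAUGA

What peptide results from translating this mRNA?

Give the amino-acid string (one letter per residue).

start AUG at pos 4
pos 4: AUG -> M; peptide=M
pos 7: CUU -> L; peptide=ML
pos 10: CCA -> P; peptide=MLP
pos 13: UCG -> S; peptide=MLPS
pos 16: GAA -> E; peptide=MLPSE
pos 19: UCU -> S; peptide=MLPSES
pos 22: GCU -> A; peptide=MLPSESA
pos 25: UGU -> C; peptide=MLPSESAC
pos 28: CGU -> R; peptide=MLPSESACR
pos 31: AUA -> I; peptide=MLPSESACRI
pos 34: UGA -> STOP

Answer: MLPSESACRI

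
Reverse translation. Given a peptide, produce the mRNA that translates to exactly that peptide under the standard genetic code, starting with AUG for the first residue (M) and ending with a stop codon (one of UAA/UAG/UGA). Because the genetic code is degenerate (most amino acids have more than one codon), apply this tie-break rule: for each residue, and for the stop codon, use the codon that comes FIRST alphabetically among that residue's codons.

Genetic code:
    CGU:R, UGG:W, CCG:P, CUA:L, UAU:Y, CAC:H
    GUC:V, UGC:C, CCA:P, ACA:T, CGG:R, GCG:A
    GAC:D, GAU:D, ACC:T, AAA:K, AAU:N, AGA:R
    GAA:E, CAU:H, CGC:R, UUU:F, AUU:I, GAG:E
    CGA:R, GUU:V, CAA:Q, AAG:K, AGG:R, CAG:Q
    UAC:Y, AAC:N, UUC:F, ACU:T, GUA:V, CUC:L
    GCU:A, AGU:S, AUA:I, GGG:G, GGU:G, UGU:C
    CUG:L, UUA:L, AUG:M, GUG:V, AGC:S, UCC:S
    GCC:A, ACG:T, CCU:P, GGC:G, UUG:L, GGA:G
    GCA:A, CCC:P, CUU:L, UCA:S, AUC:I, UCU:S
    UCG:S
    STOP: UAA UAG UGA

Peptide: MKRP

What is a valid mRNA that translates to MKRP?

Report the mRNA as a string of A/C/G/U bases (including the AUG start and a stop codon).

Answer: mRNA: AUGAAAAGACCAUAA

Derivation:
residue 1: M -> AUG (start codon)
residue 2: K codons sorted = AAA,AAG -> pick first = AAA
residue 3: R codons sorted = AGA,AGG,CGA,CGC,CGG,CGU -> pick first = AGA
residue 4: P codons sorted = CCA,CCC,CCG,CCU -> pick first = CCA
terminator: stop codons sorted = UAA,UAG,UGA -> pick first = UAA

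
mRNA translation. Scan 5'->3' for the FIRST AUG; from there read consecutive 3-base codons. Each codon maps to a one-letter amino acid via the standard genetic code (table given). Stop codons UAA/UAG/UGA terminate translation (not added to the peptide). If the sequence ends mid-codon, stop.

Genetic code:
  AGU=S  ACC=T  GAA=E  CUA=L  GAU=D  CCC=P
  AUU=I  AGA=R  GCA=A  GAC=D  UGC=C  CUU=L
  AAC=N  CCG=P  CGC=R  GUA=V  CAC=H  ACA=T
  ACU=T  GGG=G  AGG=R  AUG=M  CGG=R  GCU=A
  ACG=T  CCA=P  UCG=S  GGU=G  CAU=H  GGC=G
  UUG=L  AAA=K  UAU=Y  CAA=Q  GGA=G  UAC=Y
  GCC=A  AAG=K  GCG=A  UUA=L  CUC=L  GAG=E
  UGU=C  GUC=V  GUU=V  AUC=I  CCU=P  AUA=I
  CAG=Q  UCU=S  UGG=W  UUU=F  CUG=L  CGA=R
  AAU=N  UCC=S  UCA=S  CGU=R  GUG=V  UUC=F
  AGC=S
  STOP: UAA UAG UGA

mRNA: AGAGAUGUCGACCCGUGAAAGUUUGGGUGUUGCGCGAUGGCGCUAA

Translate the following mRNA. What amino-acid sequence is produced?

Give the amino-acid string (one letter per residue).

Answer: MSTRESLGVARWR

Derivation:
start AUG at pos 4
pos 4: AUG -> M; peptide=M
pos 7: UCG -> S; peptide=MS
pos 10: ACC -> T; peptide=MST
pos 13: CGU -> R; peptide=MSTR
pos 16: GAA -> E; peptide=MSTRE
pos 19: AGU -> S; peptide=MSTRES
pos 22: UUG -> L; peptide=MSTRESL
pos 25: GGU -> G; peptide=MSTRESLG
pos 28: GUU -> V; peptide=MSTRESLGV
pos 31: GCG -> A; peptide=MSTRESLGVA
pos 34: CGA -> R; peptide=MSTRESLGVAR
pos 37: UGG -> W; peptide=MSTRESLGVARW
pos 40: CGC -> R; peptide=MSTRESLGVARWR
pos 43: UAA -> STOP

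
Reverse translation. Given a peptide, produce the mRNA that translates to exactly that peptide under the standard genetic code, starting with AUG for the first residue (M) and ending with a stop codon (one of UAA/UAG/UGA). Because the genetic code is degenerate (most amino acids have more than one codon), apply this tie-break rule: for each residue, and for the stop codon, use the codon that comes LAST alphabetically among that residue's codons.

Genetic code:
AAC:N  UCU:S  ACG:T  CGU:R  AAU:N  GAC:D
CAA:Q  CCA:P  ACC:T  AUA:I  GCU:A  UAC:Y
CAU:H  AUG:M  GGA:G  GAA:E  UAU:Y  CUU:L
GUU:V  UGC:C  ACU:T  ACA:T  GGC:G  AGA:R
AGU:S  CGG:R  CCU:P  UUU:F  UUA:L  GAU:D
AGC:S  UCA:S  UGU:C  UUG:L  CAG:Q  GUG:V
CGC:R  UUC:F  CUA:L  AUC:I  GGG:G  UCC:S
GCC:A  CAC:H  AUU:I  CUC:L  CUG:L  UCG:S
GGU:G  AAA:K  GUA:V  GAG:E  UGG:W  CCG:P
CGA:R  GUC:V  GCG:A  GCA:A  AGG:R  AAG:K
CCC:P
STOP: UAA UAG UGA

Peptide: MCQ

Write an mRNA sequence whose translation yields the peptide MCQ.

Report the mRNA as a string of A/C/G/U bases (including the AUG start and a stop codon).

residue 1: M -> AUG (start codon)
residue 2: C codons sorted = UGC,UGU -> pick last = UGU
residue 3: Q codons sorted = CAA,CAG -> pick last = CAG
terminator: stop codons sorted = UAA,UAG,UGA -> pick last = UGA

Answer: mRNA: AUGUGUCAGUGA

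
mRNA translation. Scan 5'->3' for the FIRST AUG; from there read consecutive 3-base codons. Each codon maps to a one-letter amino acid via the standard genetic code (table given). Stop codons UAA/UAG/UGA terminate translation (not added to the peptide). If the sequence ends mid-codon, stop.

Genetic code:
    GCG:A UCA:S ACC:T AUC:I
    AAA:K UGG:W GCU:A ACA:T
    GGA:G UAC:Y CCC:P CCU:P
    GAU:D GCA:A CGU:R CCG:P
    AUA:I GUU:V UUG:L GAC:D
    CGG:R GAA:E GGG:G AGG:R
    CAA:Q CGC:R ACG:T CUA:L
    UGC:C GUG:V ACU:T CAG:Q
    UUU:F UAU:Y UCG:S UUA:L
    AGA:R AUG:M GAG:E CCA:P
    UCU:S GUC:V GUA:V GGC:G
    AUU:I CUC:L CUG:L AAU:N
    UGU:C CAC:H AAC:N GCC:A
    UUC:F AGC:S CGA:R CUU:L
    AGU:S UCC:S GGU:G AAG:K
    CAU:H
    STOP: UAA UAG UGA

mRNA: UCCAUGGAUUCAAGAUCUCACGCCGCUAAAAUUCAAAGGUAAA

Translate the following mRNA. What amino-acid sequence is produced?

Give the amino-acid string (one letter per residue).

Answer: MDSRSHAAKIQR

Derivation:
start AUG at pos 3
pos 3: AUG -> M; peptide=M
pos 6: GAU -> D; peptide=MD
pos 9: UCA -> S; peptide=MDS
pos 12: AGA -> R; peptide=MDSR
pos 15: UCU -> S; peptide=MDSRS
pos 18: CAC -> H; peptide=MDSRSH
pos 21: GCC -> A; peptide=MDSRSHA
pos 24: GCU -> A; peptide=MDSRSHAA
pos 27: AAA -> K; peptide=MDSRSHAAK
pos 30: AUU -> I; peptide=MDSRSHAAKI
pos 33: CAA -> Q; peptide=MDSRSHAAKIQ
pos 36: AGG -> R; peptide=MDSRSHAAKIQR
pos 39: UAA -> STOP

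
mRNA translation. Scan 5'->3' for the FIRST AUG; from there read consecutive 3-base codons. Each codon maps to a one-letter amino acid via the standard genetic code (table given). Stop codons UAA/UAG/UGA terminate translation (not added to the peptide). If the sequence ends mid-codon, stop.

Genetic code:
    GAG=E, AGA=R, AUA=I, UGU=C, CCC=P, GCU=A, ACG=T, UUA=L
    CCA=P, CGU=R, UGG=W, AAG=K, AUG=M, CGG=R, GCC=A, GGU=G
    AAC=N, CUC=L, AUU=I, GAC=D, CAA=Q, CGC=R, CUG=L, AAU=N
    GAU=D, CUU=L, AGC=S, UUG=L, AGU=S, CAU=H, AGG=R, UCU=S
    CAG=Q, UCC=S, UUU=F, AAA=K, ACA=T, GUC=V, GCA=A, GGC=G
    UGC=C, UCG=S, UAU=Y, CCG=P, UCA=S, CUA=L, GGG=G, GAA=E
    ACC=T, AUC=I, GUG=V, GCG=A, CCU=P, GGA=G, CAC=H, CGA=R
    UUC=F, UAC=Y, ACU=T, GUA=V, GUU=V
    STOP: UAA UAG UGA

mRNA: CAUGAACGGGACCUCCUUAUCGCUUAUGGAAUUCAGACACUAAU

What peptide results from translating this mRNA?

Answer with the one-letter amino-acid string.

Answer: MNGTSLSLMEFRH

Derivation:
start AUG at pos 1
pos 1: AUG -> M; peptide=M
pos 4: AAC -> N; peptide=MN
pos 7: GGG -> G; peptide=MNG
pos 10: ACC -> T; peptide=MNGT
pos 13: UCC -> S; peptide=MNGTS
pos 16: UUA -> L; peptide=MNGTSL
pos 19: UCG -> S; peptide=MNGTSLS
pos 22: CUU -> L; peptide=MNGTSLSL
pos 25: AUG -> M; peptide=MNGTSLSLM
pos 28: GAA -> E; peptide=MNGTSLSLME
pos 31: UUC -> F; peptide=MNGTSLSLMEF
pos 34: AGA -> R; peptide=MNGTSLSLMEFR
pos 37: CAC -> H; peptide=MNGTSLSLMEFRH
pos 40: UAA -> STOP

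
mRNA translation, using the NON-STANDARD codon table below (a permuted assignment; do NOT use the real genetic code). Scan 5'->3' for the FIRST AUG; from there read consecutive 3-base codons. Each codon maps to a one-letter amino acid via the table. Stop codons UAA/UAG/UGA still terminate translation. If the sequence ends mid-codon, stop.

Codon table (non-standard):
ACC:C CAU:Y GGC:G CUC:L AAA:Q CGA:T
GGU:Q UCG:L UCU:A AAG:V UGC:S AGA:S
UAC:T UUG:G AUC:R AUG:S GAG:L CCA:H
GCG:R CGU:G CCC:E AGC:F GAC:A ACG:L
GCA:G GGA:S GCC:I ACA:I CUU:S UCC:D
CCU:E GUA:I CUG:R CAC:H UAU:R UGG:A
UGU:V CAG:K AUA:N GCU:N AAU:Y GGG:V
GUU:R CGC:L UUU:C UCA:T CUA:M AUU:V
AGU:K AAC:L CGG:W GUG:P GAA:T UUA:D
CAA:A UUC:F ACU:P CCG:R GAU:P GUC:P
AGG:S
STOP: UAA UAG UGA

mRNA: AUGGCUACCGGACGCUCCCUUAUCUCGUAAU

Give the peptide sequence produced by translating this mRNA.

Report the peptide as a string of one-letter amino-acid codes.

Answer: SNCSLDSRL

Derivation:
start AUG at pos 0
pos 0: AUG -> S; peptide=S
pos 3: GCU -> N; peptide=SN
pos 6: ACC -> C; peptide=SNC
pos 9: GGA -> S; peptide=SNCS
pos 12: CGC -> L; peptide=SNCSL
pos 15: UCC -> D; peptide=SNCSLD
pos 18: CUU -> S; peptide=SNCSLDS
pos 21: AUC -> R; peptide=SNCSLDSR
pos 24: UCG -> L; peptide=SNCSLDSRL
pos 27: UAA -> STOP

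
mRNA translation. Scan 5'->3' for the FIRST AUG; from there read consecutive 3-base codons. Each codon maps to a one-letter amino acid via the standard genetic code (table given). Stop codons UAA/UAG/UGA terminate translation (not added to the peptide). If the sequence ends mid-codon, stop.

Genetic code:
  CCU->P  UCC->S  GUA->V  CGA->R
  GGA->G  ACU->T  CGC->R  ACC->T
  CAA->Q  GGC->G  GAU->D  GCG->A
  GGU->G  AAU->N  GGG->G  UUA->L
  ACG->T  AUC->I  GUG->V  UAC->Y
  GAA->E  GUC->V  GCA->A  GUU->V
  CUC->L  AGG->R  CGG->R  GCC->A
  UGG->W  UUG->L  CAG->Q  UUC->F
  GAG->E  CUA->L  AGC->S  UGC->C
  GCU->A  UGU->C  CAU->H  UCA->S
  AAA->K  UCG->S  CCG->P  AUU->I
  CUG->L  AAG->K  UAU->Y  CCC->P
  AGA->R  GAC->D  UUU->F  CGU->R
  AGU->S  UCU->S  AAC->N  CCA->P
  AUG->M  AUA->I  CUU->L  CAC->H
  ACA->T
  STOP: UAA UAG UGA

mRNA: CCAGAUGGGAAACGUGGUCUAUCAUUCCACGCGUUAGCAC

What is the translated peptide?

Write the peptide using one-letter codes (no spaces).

Answer: MGNVVYHSTR

Derivation:
start AUG at pos 4
pos 4: AUG -> M; peptide=M
pos 7: GGA -> G; peptide=MG
pos 10: AAC -> N; peptide=MGN
pos 13: GUG -> V; peptide=MGNV
pos 16: GUC -> V; peptide=MGNVV
pos 19: UAU -> Y; peptide=MGNVVY
pos 22: CAU -> H; peptide=MGNVVYH
pos 25: UCC -> S; peptide=MGNVVYHS
pos 28: ACG -> T; peptide=MGNVVYHST
pos 31: CGU -> R; peptide=MGNVVYHSTR
pos 34: UAG -> STOP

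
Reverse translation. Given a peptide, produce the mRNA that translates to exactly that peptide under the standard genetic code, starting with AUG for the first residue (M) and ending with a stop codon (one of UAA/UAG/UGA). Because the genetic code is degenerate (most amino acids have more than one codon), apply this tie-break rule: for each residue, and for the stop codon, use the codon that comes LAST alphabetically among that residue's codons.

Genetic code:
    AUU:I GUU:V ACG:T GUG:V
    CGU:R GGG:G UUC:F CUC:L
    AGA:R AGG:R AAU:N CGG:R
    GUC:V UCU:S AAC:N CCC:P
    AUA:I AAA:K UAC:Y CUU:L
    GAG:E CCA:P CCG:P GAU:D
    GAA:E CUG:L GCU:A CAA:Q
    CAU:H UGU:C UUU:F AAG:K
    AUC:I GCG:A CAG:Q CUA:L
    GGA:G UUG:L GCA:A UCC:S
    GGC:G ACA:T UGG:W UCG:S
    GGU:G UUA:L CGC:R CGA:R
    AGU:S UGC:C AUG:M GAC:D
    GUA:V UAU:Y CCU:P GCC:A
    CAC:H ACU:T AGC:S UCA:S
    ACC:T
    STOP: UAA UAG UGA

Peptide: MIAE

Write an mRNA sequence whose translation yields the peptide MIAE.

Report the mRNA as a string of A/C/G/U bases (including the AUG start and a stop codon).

Answer: mRNA: AUGAUUGCUGAGUGA

Derivation:
residue 1: M -> AUG (start codon)
residue 2: I codons sorted = AUA,AUC,AUU -> pick last = AUU
residue 3: A codons sorted = GCA,GCC,GCG,GCU -> pick last = GCU
residue 4: E codons sorted = GAA,GAG -> pick last = GAG
terminator: stop codons sorted = UAA,UAG,UGA -> pick last = UGA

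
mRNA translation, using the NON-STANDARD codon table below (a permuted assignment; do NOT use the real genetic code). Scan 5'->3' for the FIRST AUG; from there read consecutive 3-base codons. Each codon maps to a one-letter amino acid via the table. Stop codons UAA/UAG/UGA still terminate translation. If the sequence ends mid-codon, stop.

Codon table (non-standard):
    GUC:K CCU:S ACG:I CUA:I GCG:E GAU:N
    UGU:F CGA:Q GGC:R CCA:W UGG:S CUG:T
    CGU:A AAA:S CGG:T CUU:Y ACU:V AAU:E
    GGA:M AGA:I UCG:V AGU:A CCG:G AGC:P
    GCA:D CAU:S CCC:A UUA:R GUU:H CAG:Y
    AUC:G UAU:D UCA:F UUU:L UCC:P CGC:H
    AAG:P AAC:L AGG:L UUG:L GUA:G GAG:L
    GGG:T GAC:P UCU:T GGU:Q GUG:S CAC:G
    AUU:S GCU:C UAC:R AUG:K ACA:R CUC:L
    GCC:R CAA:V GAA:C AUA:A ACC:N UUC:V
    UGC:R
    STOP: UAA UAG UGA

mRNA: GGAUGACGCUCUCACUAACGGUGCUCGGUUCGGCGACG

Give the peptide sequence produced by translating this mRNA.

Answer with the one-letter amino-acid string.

start AUG at pos 2
pos 2: AUG -> K; peptide=K
pos 5: ACG -> I; peptide=KI
pos 8: CUC -> L; peptide=KIL
pos 11: UCA -> F; peptide=KILF
pos 14: CUA -> I; peptide=KILFI
pos 17: ACG -> I; peptide=KILFII
pos 20: GUG -> S; peptide=KILFIIS
pos 23: CUC -> L; peptide=KILFIISL
pos 26: GGU -> Q; peptide=KILFIISLQ
pos 29: UCG -> V; peptide=KILFIISLQV
pos 32: GCG -> E; peptide=KILFIISLQVE
pos 35: ACG -> I; peptide=KILFIISLQVEI
pos 38: only 0 nt remain (<3), stop (end of mRNA)

Answer: KILFIISLQVEI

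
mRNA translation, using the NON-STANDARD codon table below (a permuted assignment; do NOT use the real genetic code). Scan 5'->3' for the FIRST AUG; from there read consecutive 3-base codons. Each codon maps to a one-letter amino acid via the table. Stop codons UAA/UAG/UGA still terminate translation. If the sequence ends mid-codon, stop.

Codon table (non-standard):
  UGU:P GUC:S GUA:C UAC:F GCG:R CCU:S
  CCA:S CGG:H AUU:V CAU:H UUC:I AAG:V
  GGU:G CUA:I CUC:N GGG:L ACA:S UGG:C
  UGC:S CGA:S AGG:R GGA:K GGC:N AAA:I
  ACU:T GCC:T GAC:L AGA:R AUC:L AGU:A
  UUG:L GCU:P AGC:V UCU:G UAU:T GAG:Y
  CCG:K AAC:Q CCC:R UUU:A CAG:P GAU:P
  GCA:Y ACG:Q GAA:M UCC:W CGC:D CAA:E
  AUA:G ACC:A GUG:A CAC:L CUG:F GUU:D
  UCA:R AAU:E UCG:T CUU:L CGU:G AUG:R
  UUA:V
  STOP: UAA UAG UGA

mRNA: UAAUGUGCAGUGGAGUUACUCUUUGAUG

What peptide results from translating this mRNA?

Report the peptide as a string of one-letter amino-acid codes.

Answer: RSAKDTL

Derivation:
start AUG at pos 2
pos 2: AUG -> R; peptide=R
pos 5: UGC -> S; peptide=RS
pos 8: AGU -> A; peptide=RSA
pos 11: GGA -> K; peptide=RSAK
pos 14: GUU -> D; peptide=RSAKD
pos 17: ACU -> T; peptide=RSAKDT
pos 20: CUU -> L; peptide=RSAKDTL
pos 23: UGA -> STOP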